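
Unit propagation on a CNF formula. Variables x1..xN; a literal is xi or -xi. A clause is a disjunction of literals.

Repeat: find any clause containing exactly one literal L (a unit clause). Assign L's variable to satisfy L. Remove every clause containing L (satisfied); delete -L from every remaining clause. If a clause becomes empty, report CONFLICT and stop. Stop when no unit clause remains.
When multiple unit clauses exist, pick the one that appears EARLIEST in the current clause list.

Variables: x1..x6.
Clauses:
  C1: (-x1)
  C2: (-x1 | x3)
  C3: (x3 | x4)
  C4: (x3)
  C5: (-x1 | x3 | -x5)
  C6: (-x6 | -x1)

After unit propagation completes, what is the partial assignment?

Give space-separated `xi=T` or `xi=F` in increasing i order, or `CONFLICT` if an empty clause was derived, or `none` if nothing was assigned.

unit clause [-1] forces x1=F; simplify:
  satisfied 4 clause(s); 2 remain; assigned so far: [1]
unit clause [3] forces x3=T; simplify:
  satisfied 2 clause(s); 0 remain; assigned so far: [1, 3]

Answer: x1=F x3=T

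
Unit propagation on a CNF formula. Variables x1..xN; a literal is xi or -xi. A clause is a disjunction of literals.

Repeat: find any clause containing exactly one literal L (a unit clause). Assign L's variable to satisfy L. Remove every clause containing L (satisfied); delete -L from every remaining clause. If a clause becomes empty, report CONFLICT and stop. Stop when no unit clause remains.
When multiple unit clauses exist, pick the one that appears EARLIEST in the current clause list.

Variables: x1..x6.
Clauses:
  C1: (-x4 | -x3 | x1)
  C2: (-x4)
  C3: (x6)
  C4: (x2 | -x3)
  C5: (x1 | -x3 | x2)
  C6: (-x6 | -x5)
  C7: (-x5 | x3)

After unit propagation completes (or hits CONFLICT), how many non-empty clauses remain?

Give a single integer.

unit clause [-4] forces x4=F; simplify:
  satisfied 2 clause(s); 5 remain; assigned so far: [4]
unit clause [6] forces x6=T; simplify:
  drop -6 from [-6, -5] -> [-5]
  satisfied 1 clause(s); 4 remain; assigned so far: [4, 6]
unit clause [-5] forces x5=F; simplify:
  satisfied 2 clause(s); 2 remain; assigned so far: [4, 5, 6]

Answer: 2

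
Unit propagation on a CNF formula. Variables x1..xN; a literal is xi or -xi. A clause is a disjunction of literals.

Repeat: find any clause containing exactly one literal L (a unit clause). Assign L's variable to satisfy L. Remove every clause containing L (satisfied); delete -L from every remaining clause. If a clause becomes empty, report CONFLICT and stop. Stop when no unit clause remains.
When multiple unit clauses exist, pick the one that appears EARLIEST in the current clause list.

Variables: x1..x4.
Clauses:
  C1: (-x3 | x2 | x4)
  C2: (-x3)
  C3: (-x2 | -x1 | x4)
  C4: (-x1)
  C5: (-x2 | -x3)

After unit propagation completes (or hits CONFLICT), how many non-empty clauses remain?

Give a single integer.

unit clause [-3] forces x3=F; simplify:
  satisfied 3 clause(s); 2 remain; assigned so far: [3]
unit clause [-1] forces x1=F; simplify:
  satisfied 2 clause(s); 0 remain; assigned so far: [1, 3]

Answer: 0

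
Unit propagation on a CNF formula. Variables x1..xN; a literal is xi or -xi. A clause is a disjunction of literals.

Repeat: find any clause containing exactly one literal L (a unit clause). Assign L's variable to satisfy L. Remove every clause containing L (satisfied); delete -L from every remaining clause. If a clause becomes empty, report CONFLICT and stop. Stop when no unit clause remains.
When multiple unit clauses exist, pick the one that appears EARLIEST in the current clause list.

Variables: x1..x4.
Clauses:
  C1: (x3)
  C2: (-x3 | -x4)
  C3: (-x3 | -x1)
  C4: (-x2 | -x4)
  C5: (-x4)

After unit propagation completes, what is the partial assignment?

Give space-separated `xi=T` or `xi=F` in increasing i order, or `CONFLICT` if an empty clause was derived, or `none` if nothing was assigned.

unit clause [3] forces x3=T; simplify:
  drop -3 from [-3, -4] -> [-4]
  drop -3 from [-3, -1] -> [-1]
  satisfied 1 clause(s); 4 remain; assigned so far: [3]
unit clause [-4] forces x4=F; simplify:
  satisfied 3 clause(s); 1 remain; assigned so far: [3, 4]
unit clause [-1] forces x1=F; simplify:
  satisfied 1 clause(s); 0 remain; assigned so far: [1, 3, 4]

Answer: x1=F x3=T x4=F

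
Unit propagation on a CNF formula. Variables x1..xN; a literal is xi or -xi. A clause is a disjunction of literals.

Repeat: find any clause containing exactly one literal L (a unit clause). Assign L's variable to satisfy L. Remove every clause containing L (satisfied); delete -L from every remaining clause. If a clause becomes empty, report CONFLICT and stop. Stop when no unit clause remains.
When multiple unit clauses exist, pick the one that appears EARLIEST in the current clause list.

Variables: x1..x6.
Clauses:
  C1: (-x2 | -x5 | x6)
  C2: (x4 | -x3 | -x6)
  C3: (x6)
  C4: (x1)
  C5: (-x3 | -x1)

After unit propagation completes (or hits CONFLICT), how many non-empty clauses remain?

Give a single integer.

Answer: 0

Derivation:
unit clause [6] forces x6=T; simplify:
  drop -6 from [4, -3, -6] -> [4, -3]
  satisfied 2 clause(s); 3 remain; assigned so far: [6]
unit clause [1] forces x1=T; simplify:
  drop -1 from [-3, -1] -> [-3]
  satisfied 1 clause(s); 2 remain; assigned so far: [1, 6]
unit clause [-3] forces x3=F; simplify:
  satisfied 2 clause(s); 0 remain; assigned so far: [1, 3, 6]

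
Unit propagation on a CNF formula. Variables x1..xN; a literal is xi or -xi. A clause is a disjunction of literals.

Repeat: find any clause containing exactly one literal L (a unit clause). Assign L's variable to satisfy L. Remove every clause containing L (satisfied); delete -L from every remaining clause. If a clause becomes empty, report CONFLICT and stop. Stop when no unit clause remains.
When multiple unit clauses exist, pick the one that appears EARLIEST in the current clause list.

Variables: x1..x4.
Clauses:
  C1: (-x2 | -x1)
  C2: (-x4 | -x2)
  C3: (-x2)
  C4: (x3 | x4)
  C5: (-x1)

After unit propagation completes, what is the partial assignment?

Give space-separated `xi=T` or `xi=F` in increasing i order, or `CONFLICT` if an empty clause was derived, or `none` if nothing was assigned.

unit clause [-2] forces x2=F; simplify:
  satisfied 3 clause(s); 2 remain; assigned so far: [2]
unit clause [-1] forces x1=F; simplify:
  satisfied 1 clause(s); 1 remain; assigned so far: [1, 2]

Answer: x1=F x2=F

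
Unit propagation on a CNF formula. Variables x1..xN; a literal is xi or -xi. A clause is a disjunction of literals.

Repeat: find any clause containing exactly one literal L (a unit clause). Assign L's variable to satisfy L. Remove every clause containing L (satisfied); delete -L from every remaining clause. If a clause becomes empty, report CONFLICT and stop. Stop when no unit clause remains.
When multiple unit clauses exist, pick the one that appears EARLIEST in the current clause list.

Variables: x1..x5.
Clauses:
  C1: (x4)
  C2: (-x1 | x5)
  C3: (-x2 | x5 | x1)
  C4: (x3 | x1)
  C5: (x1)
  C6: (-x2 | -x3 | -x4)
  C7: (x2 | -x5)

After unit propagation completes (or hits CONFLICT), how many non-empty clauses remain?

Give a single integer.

unit clause [4] forces x4=T; simplify:
  drop -4 from [-2, -3, -4] -> [-2, -3]
  satisfied 1 clause(s); 6 remain; assigned so far: [4]
unit clause [1] forces x1=T; simplify:
  drop -1 from [-1, 5] -> [5]
  satisfied 3 clause(s); 3 remain; assigned so far: [1, 4]
unit clause [5] forces x5=T; simplify:
  drop -5 from [2, -5] -> [2]
  satisfied 1 clause(s); 2 remain; assigned so far: [1, 4, 5]
unit clause [2] forces x2=T; simplify:
  drop -2 from [-2, -3] -> [-3]
  satisfied 1 clause(s); 1 remain; assigned so far: [1, 2, 4, 5]
unit clause [-3] forces x3=F; simplify:
  satisfied 1 clause(s); 0 remain; assigned so far: [1, 2, 3, 4, 5]

Answer: 0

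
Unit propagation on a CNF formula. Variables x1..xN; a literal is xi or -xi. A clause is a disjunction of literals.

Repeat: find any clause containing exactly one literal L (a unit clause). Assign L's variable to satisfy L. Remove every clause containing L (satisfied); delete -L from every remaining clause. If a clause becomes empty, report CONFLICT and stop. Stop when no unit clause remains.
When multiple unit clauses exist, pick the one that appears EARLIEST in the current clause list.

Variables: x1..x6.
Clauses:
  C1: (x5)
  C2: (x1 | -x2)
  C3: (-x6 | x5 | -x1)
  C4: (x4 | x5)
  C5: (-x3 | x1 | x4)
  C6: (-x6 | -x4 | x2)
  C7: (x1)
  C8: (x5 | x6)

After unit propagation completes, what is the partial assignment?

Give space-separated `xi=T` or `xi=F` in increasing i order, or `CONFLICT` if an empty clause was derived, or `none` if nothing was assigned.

unit clause [5] forces x5=T; simplify:
  satisfied 4 clause(s); 4 remain; assigned so far: [5]
unit clause [1] forces x1=T; simplify:
  satisfied 3 clause(s); 1 remain; assigned so far: [1, 5]

Answer: x1=T x5=T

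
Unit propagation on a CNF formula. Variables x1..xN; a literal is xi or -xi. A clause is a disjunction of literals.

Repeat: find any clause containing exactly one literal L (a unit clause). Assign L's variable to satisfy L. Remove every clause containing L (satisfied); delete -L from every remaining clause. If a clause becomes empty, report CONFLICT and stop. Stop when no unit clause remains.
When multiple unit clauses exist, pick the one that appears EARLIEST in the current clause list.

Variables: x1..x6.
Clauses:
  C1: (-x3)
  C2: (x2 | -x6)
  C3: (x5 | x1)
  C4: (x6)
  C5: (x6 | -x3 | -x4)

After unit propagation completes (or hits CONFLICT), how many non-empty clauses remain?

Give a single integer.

unit clause [-3] forces x3=F; simplify:
  satisfied 2 clause(s); 3 remain; assigned so far: [3]
unit clause [6] forces x6=T; simplify:
  drop -6 from [2, -6] -> [2]
  satisfied 1 clause(s); 2 remain; assigned so far: [3, 6]
unit clause [2] forces x2=T; simplify:
  satisfied 1 clause(s); 1 remain; assigned so far: [2, 3, 6]

Answer: 1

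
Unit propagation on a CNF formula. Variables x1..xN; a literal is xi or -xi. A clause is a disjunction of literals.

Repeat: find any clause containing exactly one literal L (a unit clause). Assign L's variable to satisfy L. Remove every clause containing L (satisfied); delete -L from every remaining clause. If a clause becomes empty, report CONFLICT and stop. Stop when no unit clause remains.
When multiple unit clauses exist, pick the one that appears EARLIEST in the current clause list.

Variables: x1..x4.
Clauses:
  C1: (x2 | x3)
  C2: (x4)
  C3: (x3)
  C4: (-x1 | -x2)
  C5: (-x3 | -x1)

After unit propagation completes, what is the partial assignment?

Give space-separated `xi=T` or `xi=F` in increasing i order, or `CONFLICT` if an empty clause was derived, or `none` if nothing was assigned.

unit clause [4] forces x4=T; simplify:
  satisfied 1 clause(s); 4 remain; assigned so far: [4]
unit clause [3] forces x3=T; simplify:
  drop -3 from [-3, -1] -> [-1]
  satisfied 2 clause(s); 2 remain; assigned so far: [3, 4]
unit clause [-1] forces x1=F; simplify:
  satisfied 2 clause(s); 0 remain; assigned so far: [1, 3, 4]

Answer: x1=F x3=T x4=T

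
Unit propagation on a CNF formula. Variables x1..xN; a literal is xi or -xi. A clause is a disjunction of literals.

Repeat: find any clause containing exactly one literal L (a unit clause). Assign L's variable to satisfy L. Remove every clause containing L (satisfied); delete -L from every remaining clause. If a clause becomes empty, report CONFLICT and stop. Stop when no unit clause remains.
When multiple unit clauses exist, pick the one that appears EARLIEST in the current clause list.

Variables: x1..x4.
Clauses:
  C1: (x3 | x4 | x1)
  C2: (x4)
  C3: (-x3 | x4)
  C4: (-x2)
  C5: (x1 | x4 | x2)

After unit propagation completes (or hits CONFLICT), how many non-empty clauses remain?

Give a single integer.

unit clause [4] forces x4=T; simplify:
  satisfied 4 clause(s); 1 remain; assigned so far: [4]
unit clause [-2] forces x2=F; simplify:
  satisfied 1 clause(s); 0 remain; assigned so far: [2, 4]

Answer: 0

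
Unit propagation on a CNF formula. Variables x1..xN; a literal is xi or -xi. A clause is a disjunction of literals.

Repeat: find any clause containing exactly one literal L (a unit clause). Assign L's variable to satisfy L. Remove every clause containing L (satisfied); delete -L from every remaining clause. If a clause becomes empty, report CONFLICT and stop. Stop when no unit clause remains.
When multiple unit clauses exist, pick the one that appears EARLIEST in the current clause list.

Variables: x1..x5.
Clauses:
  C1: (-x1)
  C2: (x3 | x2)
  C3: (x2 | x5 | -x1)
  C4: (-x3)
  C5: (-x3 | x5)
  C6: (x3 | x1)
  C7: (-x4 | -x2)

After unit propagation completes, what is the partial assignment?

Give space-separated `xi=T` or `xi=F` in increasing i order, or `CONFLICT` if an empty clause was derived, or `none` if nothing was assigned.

Answer: CONFLICT

Derivation:
unit clause [-1] forces x1=F; simplify:
  drop 1 from [3, 1] -> [3]
  satisfied 2 clause(s); 5 remain; assigned so far: [1]
unit clause [-3] forces x3=F; simplify:
  drop 3 from [3, 2] -> [2]
  drop 3 from [3] -> [] (empty!)
  satisfied 2 clause(s); 3 remain; assigned so far: [1, 3]
CONFLICT (empty clause)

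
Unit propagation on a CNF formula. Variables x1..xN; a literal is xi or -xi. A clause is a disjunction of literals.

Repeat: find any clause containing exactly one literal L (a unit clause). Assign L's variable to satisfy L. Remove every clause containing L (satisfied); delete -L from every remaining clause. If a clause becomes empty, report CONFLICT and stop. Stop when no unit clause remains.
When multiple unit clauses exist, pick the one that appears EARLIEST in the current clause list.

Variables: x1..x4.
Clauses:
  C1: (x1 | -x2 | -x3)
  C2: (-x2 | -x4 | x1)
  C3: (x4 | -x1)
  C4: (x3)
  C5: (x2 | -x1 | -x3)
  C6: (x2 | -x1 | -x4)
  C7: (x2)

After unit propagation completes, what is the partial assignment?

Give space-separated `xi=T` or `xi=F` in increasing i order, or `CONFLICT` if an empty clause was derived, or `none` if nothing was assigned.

unit clause [3] forces x3=T; simplify:
  drop -3 from [1, -2, -3] -> [1, -2]
  drop -3 from [2, -1, -3] -> [2, -1]
  satisfied 1 clause(s); 6 remain; assigned so far: [3]
unit clause [2] forces x2=T; simplify:
  drop -2 from [1, -2] -> [1]
  drop -2 from [-2, -4, 1] -> [-4, 1]
  satisfied 3 clause(s); 3 remain; assigned so far: [2, 3]
unit clause [1] forces x1=T; simplify:
  drop -1 from [4, -1] -> [4]
  satisfied 2 clause(s); 1 remain; assigned so far: [1, 2, 3]
unit clause [4] forces x4=T; simplify:
  satisfied 1 clause(s); 0 remain; assigned so far: [1, 2, 3, 4]

Answer: x1=T x2=T x3=T x4=T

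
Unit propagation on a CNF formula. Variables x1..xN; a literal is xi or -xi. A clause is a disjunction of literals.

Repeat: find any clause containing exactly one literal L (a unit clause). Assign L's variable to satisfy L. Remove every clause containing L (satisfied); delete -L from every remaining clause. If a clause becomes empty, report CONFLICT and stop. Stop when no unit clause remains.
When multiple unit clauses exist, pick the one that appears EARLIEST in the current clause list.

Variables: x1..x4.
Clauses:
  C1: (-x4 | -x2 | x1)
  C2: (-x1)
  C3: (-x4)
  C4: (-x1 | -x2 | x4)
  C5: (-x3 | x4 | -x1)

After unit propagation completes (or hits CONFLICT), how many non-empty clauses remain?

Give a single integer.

Answer: 0

Derivation:
unit clause [-1] forces x1=F; simplify:
  drop 1 from [-4, -2, 1] -> [-4, -2]
  satisfied 3 clause(s); 2 remain; assigned so far: [1]
unit clause [-4] forces x4=F; simplify:
  satisfied 2 clause(s); 0 remain; assigned so far: [1, 4]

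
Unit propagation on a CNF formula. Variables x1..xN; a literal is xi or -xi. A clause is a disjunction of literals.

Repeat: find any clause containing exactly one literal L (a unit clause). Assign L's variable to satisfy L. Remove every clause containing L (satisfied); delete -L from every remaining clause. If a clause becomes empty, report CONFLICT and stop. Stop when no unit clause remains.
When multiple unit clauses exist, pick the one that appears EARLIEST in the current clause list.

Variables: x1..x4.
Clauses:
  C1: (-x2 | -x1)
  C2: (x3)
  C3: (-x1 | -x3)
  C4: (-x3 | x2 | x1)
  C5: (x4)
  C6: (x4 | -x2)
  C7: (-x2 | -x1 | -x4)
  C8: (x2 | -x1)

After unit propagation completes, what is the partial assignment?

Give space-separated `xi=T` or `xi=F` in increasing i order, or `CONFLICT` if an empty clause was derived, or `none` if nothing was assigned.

unit clause [3] forces x3=T; simplify:
  drop -3 from [-1, -3] -> [-1]
  drop -3 from [-3, 2, 1] -> [2, 1]
  satisfied 1 clause(s); 7 remain; assigned so far: [3]
unit clause [-1] forces x1=F; simplify:
  drop 1 from [2, 1] -> [2]
  satisfied 4 clause(s); 3 remain; assigned so far: [1, 3]
unit clause [2] forces x2=T; simplify:
  drop -2 from [4, -2] -> [4]
  satisfied 1 clause(s); 2 remain; assigned so far: [1, 2, 3]
unit clause [4] forces x4=T; simplify:
  satisfied 2 clause(s); 0 remain; assigned so far: [1, 2, 3, 4]

Answer: x1=F x2=T x3=T x4=T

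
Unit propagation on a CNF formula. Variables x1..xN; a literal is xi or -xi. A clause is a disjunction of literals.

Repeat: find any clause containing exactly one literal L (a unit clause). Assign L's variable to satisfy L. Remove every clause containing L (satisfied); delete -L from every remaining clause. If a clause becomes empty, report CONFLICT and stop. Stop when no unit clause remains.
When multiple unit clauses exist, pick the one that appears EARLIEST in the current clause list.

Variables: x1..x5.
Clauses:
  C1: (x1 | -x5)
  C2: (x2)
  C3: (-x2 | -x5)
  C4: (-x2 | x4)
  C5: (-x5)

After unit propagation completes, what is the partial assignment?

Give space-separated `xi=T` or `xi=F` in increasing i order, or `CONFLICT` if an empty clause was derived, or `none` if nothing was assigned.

unit clause [2] forces x2=T; simplify:
  drop -2 from [-2, -5] -> [-5]
  drop -2 from [-2, 4] -> [4]
  satisfied 1 clause(s); 4 remain; assigned so far: [2]
unit clause [-5] forces x5=F; simplify:
  satisfied 3 clause(s); 1 remain; assigned so far: [2, 5]
unit clause [4] forces x4=T; simplify:
  satisfied 1 clause(s); 0 remain; assigned so far: [2, 4, 5]

Answer: x2=T x4=T x5=F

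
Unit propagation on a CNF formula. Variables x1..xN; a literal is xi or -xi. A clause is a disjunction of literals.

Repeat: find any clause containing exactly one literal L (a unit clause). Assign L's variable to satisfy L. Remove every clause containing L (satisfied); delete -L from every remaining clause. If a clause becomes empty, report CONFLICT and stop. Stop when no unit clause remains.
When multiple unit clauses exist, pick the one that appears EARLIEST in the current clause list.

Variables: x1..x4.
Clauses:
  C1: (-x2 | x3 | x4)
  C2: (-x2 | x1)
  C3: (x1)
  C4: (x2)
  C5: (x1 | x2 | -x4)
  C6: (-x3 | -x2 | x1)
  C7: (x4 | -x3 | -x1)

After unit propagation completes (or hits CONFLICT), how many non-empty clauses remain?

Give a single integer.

unit clause [1] forces x1=T; simplify:
  drop -1 from [4, -3, -1] -> [4, -3]
  satisfied 4 clause(s); 3 remain; assigned so far: [1]
unit clause [2] forces x2=T; simplify:
  drop -2 from [-2, 3, 4] -> [3, 4]
  satisfied 1 clause(s); 2 remain; assigned so far: [1, 2]

Answer: 2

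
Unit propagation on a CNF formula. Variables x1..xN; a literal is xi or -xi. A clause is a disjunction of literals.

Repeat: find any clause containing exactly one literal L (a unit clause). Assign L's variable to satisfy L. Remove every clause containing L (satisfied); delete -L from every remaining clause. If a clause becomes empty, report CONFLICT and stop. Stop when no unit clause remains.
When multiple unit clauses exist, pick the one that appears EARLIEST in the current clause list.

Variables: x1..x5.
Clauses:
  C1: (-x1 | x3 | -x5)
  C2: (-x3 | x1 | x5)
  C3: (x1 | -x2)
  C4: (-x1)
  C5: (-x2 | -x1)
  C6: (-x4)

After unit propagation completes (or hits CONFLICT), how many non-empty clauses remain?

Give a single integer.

Answer: 1

Derivation:
unit clause [-1] forces x1=F; simplify:
  drop 1 from [-3, 1, 5] -> [-3, 5]
  drop 1 from [1, -2] -> [-2]
  satisfied 3 clause(s); 3 remain; assigned so far: [1]
unit clause [-2] forces x2=F; simplify:
  satisfied 1 clause(s); 2 remain; assigned so far: [1, 2]
unit clause [-4] forces x4=F; simplify:
  satisfied 1 clause(s); 1 remain; assigned so far: [1, 2, 4]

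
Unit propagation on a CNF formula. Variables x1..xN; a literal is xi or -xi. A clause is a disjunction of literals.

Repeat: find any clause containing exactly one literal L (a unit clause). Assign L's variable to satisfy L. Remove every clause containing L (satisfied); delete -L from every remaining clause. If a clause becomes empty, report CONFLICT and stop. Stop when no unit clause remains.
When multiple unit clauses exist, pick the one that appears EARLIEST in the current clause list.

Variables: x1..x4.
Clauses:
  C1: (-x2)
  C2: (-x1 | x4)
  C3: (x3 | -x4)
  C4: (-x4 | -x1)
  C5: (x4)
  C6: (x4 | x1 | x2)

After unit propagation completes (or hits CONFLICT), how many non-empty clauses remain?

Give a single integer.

unit clause [-2] forces x2=F; simplify:
  drop 2 from [4, 1, 2] -> [4, 1]
  satisfied 1 clause(s); 5 remain; assigned so far: [2]
unit clause [4] forces x4=T; simplify:
  drop -4 from [3, -4] -> [3]
  drop -4 from [-4, -1] -> [-1]
  satisfied 3 clause(s); 2 remain; assigned so far: [2, 4]
unit clause [3] forces x3=T; simplify:
  satisfied 1 clause(s); 1 remain; assigned so far: [2, 3, 4]
unit clause [-1] forces x1=F; simplify:
  satisfied 1 clause(s); 0 remain; assigned so far: [1, 2, 3, 4]

Answer: 0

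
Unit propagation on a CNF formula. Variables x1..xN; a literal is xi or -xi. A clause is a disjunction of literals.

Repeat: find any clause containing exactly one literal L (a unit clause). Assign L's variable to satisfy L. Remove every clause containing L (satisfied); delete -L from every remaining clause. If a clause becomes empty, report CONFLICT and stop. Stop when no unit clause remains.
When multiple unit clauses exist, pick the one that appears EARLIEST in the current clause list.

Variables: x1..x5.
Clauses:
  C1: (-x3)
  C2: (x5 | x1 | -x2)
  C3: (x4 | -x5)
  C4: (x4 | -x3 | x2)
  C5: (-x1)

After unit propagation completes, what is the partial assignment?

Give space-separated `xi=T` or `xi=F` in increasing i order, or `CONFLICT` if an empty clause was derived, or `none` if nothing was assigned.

unit clause [-3] forces x3=F; simplify:
  satisfied 2 clause(s); 3 remain; assigned so far: [3]
unit clause [-1] forces x1=F; simplify:
  drop 1 from [5, 1, -2] -> [5, -2]
  satisfied 1 clause(s); 2 remain; assigned so far: [1, 3]

Answer: x1=F x3=F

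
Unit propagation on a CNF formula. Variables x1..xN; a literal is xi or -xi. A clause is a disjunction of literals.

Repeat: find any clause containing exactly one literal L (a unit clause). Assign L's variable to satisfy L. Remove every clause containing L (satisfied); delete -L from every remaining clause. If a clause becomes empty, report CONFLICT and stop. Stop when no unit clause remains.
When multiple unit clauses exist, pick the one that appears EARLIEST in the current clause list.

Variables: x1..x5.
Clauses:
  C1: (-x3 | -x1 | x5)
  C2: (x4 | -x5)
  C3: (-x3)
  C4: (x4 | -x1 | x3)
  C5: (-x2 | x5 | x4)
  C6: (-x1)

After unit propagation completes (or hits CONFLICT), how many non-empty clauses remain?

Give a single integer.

Answer: 2

Derivation:
unit clause [-3] forces x3=F; simplify:
  drop 3 from [4, -1, 3] -> [4, -1]
  satisfied 2 clause(s); 4 remain; assigned so far: [3]
unit clause [-1] forces x1=F; simplify:
  satisfied 2 clause(s); 2 remain; assigned so far: [1, 3]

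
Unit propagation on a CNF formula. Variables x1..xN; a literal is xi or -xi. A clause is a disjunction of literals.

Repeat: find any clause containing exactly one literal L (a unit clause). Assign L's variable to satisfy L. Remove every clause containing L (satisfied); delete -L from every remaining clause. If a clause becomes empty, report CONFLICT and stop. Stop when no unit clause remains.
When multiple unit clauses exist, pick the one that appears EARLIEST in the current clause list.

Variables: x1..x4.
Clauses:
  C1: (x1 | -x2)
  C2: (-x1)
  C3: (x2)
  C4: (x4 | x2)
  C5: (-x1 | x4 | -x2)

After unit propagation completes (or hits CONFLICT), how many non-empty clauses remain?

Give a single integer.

unit clause [-1] forces x1=F; simplify:
  drop 1 from [1, -2] -> [-2]
  satisfied 2 clause(s); 3 remain; assigned so far: [1]
unit clause [-2] forces x2=F; simplify:
  drop 2 from [2] -> [] (empty!)
  drop 2 from [4, 2] -> [4]
  satisfied 1 clause(s); 2 remain; assigned so far: [1, 2]
CONFLICT (empty clause)

Answer: 1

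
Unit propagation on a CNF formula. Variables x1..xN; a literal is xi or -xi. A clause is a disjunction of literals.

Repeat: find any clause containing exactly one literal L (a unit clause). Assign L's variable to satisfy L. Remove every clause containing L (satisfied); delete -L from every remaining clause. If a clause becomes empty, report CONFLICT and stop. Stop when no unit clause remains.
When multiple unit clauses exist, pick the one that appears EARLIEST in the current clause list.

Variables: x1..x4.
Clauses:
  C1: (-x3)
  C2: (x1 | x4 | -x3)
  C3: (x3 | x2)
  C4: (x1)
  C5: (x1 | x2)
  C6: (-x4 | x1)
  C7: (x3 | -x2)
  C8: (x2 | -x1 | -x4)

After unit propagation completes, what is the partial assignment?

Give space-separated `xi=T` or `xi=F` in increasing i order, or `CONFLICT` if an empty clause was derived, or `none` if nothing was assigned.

Answer: CONFLICT

Derivation:
unit clause [-3] forces x3=F; simplify:
  drop 3 from [3, 2] -> [2]
  drop 3 from [3, -2] -> [-2]
  satisfied 2 clause(s); 6 remain; assigned so far: [3]
unit clause [2] forces x2=T; simplify:
  drop -2 from [-2] -> [] (empty!)
  satisfied 3 clause(s); 3 remain; assigned so far: [2, 3]
CONFLICT (empty clause)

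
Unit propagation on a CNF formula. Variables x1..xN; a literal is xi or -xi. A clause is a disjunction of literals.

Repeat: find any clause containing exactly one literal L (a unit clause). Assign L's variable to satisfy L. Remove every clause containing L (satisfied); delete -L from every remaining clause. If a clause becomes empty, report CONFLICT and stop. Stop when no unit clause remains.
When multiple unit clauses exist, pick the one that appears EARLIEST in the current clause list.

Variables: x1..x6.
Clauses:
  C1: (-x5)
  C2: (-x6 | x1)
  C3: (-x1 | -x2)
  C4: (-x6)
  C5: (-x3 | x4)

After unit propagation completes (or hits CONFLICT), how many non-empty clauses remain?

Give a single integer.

Answer: 2

Derivation:
unit clause [-5] forces x5=F; simplify:
  satisfied 1 clause(s); 4 remain; assigned so far: [5]
unit clause [-6] forces x6=F; simplify:
  satisfied 2 clause(s); 2 remain; assigned so far: [5, 6]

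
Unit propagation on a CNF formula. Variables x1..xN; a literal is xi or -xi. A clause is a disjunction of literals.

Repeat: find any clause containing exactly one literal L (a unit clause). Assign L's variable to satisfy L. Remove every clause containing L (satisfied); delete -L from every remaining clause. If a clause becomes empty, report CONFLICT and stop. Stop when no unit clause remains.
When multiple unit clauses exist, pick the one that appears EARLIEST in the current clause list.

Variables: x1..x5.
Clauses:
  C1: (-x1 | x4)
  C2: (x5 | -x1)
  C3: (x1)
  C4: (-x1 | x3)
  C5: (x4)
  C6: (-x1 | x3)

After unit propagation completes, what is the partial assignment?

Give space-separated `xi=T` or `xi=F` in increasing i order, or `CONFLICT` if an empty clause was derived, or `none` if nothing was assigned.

unit clause [1] forces x1=T; simplify:
  drop -1 from [-1, 4] -> [4]
  drop -1 from [5, -1] -> [5]
  drop -1 from [-1, 3] -> [3]
  drop -1 from [-1, 3] -> [3]
  satisfied 1 clause(s); 5 remain; assigned so far: [1]
unit clause [4] forces x4=T; simplify:
  satisfied 2 clause(s); 3 remain; assigned so far: [1, 4]
unit clause [5] forces x5=T; simplify:
  satisfied 1 clause(s); 2 remain; assigned so far: [1, 4, 5]
unit clause [3] forces x3=T; simplify:
  satisfied 2 clause(s); 0 remain; assigned so far: [1, 3, 4, 5]

Answer: x1=T x3=T x4=T x5=T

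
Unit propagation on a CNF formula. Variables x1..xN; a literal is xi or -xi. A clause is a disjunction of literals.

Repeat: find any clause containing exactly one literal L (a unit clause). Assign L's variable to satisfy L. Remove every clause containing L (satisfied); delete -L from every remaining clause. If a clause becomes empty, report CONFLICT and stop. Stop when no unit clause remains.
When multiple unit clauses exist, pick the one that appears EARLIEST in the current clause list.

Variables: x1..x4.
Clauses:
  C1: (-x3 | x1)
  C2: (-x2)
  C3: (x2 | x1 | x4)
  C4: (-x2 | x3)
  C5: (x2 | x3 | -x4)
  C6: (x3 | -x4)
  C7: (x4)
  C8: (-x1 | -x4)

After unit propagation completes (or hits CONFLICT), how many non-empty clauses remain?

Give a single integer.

Answer: 0

Derivation:
unit clause [-2] forces x2=F; simplify:
  drop 2 from [2, 1, 4] -> [1, 4]
  drop 2 from [2, 3, -4] -> [3, -4]
  satisfied 2 clause(s); 6 remain; assigned so far: [2]
unit clause [4] forces x4=T; simplify:
  drop -4 from [3, -4] -> [3]
  drop -4 from [3, -4] -> [3]
  drop -4 from [-1, -4] -> [-1]
  satisfied 2 clause(s); 4 remain; assigned so far: [2, 4]
unit clause [3] forces x3=T; simplify:
  drop -3 from [-3, 1] -> [1]
  satisfied 2 clause(s); 2 remain; assigned so far: [2, 3, 4]
unit clause [1] forces x1=T; simplify:
  drop -1 from [-1] -> [] (empty!)
  satisfied 1 clause(s); 1 remain; assigned so far: [1, 2, 3, 4]
CONFLICT (empty clause)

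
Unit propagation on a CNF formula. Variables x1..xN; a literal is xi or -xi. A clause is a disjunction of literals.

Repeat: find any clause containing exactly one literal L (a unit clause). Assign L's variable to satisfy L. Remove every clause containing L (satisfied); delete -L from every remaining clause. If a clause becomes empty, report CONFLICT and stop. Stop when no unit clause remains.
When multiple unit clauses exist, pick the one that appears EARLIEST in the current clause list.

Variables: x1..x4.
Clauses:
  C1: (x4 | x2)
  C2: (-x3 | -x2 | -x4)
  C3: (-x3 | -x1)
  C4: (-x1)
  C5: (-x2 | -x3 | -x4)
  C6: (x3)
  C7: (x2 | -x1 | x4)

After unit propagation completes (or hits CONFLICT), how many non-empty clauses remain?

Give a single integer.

Answer: 3

Derivation:
unit clause [-1] forces x1=F; simplify:
  satisfied 3 clause(s); 4 remain; assigned so far: [1]
unit clause [3] forces x3=T; simplify:
  drop -3 from [-3, -2, -4] -> [-2, -4]
  drop -3 from [-2, -3, -4] -> [-2, -4]
  satisfied 1 clause(s); 3 remain; assigned so far: [1, 3]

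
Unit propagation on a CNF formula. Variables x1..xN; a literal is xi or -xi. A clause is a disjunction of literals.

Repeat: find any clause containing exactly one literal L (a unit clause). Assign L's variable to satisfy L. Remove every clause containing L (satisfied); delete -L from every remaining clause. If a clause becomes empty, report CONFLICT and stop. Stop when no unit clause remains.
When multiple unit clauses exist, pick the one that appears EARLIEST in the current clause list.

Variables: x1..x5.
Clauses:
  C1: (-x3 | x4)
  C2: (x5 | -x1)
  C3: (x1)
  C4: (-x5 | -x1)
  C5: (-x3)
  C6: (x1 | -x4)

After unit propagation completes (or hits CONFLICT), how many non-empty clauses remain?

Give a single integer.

Answer: 2

Derivation:
unit clause [1] forces x1=T; simplify:
  drop -1 from [5, -1] -> [5]
  drop -1 from [-5, -1] -> [-5]
  satisfied 2 clause(s); 4 remain; assigned so far: [1]
unit clause [5] forces x5=T; simplify:
  drop -5 from [-5] -> [] (empty!)
  satisfied 1 clause(s); 3 remain; assigned so far: [1, 5]
CONFLICT (empty clause)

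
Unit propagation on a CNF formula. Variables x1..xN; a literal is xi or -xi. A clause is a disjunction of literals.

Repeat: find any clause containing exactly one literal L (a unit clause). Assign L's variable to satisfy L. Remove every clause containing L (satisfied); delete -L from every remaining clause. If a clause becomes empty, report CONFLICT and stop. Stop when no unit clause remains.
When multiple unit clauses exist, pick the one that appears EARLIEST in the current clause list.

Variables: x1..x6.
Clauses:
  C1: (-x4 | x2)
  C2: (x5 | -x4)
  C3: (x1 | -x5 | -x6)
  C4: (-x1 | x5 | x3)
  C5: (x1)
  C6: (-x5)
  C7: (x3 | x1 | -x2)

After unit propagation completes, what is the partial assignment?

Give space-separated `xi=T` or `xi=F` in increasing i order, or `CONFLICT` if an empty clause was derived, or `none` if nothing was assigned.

unit clause [1] forces x1=T; simplify:
  drop -1 from [-1, 5, 3] -> [5, 3]
  satisfied 3 clause(s); 4 remain; assigned so far: [1]
unit clause [-5] forces x5=F; simplify:
  drop 5 from [5, -4] -> [-4]
  drop 5 from [5, 3] -> [3]
  satisfied 1 clause(s); 3 remain; assigned so far: [1, 5]
unit clause [-4] forces x4=F; simplify:
  satisfied 2 clause(s); 1 remain; assigned so far: [1, 4, 5]
unit clause [3] forces x3=T; simplify:
  satisfied 1 clause(s); 0 remain; assigned so far: [1, 3, 4, 5]

Answer: x1=T x3=T x4=F x5=F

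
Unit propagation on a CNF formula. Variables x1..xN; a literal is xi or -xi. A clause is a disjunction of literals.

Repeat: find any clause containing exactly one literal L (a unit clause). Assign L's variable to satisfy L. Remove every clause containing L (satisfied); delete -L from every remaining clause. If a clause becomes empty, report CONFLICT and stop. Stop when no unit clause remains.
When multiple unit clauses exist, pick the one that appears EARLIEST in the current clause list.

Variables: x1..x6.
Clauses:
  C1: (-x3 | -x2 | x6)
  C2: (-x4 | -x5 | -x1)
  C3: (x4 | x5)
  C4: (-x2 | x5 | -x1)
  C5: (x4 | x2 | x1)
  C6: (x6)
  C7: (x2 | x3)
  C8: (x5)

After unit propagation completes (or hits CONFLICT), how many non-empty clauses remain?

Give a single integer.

unit clause [6] forces x6=T; simplify:
  satisfied 2 clause(s); 6 remain; assigned so far: [6]
unit clause [5] forces x5=T; simplify:
  drop -5 from [-4, -5, -1] -> [-4, -1]
  satisfied 3 clause(s); 3 remain; assigned so far: [5, 6]

Answer: 3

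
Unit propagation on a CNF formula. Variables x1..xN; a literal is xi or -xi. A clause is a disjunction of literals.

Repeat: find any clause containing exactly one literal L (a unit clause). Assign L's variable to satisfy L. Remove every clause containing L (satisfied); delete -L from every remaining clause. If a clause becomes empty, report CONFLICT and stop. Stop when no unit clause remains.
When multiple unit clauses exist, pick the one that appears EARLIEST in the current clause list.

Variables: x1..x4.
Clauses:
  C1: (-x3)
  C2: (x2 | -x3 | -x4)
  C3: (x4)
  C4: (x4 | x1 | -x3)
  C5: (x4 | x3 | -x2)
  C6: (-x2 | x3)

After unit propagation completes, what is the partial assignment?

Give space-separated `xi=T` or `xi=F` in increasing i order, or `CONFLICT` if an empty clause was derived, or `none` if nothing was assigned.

Answer: x2=F x3=F x4=T

Derivation:
unit clause [-3] forces x3=F; simplify:
  drop 3 from [4, 3, -2] -> [4, -2]
  drop 3 from [-2, 3] -> [-2]
  satisfied 3 clause(s); 3 remain; assigned so far: [3]
unit clause [4] forces x4=T; simplify:
  satisfied 2 clause(s); 1 remain; assigned so far: [3, 4]
unit clause [-2] forces x2=F; simplify:
  satisfied 1 clause(s); 0 remain; assigned so far: [2, 3, 4]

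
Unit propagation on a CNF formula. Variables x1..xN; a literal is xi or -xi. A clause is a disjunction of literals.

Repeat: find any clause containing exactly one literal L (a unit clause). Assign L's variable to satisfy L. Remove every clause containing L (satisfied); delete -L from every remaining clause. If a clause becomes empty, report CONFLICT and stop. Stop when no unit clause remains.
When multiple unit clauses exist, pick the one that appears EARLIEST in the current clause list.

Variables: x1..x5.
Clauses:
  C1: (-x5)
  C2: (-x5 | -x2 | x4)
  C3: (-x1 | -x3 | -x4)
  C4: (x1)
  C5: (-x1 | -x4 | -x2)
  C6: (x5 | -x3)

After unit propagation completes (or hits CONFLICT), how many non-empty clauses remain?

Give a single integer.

Answer: 1

Derivation:
unit clause [-5] forces x5=F; simplify:
  drop 5 from [5, -3] -> [-3]
  satisfied 2 clause(s); 4 remain; assigned so far: [5]
unit clause [1] forces x1=T; simplify:
  drop -1 from [-1, -3, -4] -> [-3, -4]
  drop -1 from [-1, -4, -2] -> [-4, -2]
  satisfied 1 clause(s); 3 remain; assigned so far: [1, 5]
unit clause [-3] forces x3=F; simplify:
  satisfied 2 clause(s); 1 remain; assigned so far: [1, 3, 5]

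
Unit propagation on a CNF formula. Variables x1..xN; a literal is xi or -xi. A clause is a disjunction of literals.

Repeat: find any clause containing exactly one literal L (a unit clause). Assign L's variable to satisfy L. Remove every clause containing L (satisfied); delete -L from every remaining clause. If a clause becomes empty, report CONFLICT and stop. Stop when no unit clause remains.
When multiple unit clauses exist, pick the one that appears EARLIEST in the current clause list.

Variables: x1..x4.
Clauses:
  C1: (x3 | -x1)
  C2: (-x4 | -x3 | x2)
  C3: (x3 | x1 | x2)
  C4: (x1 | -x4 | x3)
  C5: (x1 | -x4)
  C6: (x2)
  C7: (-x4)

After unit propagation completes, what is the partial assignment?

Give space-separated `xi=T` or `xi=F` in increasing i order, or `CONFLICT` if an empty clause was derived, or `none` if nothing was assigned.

unit clause [2] forces x2=T; simplify:
  satisfied 3 clause(s); 4 remain; assigned so far: [2]
unit clause [-4] forces x4=F; simplify:
  satisfied 3 clause(s); 1 remain; assigned so far: [2, 4]

Answer: x2=T x4=F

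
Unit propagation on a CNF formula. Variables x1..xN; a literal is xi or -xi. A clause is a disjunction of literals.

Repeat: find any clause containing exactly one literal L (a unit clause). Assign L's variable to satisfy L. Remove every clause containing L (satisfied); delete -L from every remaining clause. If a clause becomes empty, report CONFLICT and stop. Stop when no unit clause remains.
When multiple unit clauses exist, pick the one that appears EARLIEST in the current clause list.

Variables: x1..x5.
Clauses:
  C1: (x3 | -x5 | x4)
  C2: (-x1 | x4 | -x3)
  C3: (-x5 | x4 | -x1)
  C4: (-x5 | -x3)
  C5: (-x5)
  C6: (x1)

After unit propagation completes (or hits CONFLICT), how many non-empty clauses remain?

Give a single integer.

unit clause [-5] forces x5=F; simplify:
  satisfied 4 clause(s); 2 remain; assigned so far: [5]
unit clause [1] forces x1=T; simplify:
  drop -1 from [-1, 4, -3] -> [4, -3]
  satisfied 1 clause(s); 1 remain; assigned so far: [1, 5]

Answer: 1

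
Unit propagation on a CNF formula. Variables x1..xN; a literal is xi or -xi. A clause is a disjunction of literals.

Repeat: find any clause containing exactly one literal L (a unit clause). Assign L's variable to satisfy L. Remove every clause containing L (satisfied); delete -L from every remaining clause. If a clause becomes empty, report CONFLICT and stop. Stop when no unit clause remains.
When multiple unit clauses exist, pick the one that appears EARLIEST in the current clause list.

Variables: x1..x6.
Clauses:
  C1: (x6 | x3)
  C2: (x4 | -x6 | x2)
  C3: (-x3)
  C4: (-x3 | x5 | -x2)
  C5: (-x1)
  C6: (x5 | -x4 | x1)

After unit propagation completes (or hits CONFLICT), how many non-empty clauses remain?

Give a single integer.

Answer: 2

Derivation:
unit clause [-3] forces x3=F; simplify:
  drop 3 from [6, 3] -> [6]
  satisfied 2 clause(s); 4 remain; assigned so far: [3]
unit clause [6] forces x6=T; simplify:
  drop -6 from [4, -6, 2] -> [4, 2]
  satisfied 1 clause(s); 3 remain; assigned so far: [3, 6]
unit clause [-1] forces x1=F; simplify:
  drop 1 from [5, -4, 1] -> [5, -4]
  satisfied 1 clause(s); 2 remain; assigned so far: [1, 3, 6]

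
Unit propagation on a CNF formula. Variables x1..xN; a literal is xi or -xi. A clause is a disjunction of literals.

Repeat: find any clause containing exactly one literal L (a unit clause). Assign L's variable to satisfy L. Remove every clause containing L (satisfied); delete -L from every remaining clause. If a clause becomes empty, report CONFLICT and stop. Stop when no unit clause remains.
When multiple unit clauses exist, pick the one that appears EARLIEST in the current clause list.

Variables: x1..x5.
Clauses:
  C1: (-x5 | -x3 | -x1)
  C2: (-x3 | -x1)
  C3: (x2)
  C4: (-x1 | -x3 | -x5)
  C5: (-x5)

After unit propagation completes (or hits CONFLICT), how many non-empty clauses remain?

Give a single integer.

unit clause [2] forces x2=T; simplify:
  satisfied 1 clause(s); 4 remain; assigned so far: [2]
unit clause [-5] forces x5=F; simplify:
  satisfied 3 clause(s); 1 remain; assigned so far: [2, 5]

Answer: 1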